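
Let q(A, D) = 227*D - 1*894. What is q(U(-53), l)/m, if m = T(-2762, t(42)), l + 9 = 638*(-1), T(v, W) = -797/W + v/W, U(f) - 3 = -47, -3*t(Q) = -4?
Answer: 591052/10677 ≈ 55.357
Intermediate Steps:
t(Q) = 4/3 (t(Q) = -⅓*(-4) = 4/3)
U(f) = -44 (U(f) = 3 - 47 = -44)
l = -647 (l = -9 + 638*(-1) = -9 - 638 = -647)
q(A, D) = -894 + 227*D (q(A, D) = 227*D - 894 = -894 + 227*D)
m = -10677/4 (m = (-797 - 2762)/(4/3) = (¾)*(-3559) = -10677/4 ≈ -2669.3)
q(U(-53), l)/m = (-894 + 227*(-647))/(-10677/4) = (-894 - 146869)*(-4/10677) = -147763*(-4/10677) = 591052/10677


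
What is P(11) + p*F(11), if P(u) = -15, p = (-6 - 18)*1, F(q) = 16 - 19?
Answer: 57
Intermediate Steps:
F(q) = -3
p = -24 (p = -24*1 = -24)
P(11) + p*F(11) = -15 - 24*(-3) = -15 + 72 = 57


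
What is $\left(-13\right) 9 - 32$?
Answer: $-149$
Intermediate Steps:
$\left(-13\right) 9 - 32 = -117 - 32 = -149$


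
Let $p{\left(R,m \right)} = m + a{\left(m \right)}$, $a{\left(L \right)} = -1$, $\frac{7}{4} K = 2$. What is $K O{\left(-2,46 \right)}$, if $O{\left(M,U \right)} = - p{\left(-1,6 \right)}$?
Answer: $- \frac{40}{7} \approx -5.7143$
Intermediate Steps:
$K = \frac{8}{7}$ ($K = \frac{4}{7} \cdot 2 = \frac{8}{7} \approx 1.1429$)
$p{\left(R,m \right)} = -1 + m$ ($p{\left(R,m \right)} = m - 1 = -1 + m$)
$O{\left(M,U \right)} = -5$ ($O{\left(M,U \right)} = - (-1 + 6) = \left(-1\right) 5 = -5$)
$K O{\left(-2,46 \right)} = \frac{8}{7} \left(-5\right) = - \frac{40}{7}$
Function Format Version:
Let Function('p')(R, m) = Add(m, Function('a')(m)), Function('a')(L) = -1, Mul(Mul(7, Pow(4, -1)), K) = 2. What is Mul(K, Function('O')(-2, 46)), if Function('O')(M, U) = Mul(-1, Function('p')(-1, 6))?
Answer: Rational(-40, 7) ≈ -5.7143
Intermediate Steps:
K = Rational(8, 7) (K = Mul(Rational(4, 7), 2) = Rational(8, 7) ≈ 1.1429)
Function('p')(R, m) = Add(-1, m) (Function('p')(R, m) = Add(m, -1) = Add(-1, m))
Function('O')(M, U) = -5 (Function('O')(M, U) = Mul(-1, Add(-1, 6)) = Mul(-1, 5) = -5)
Mul(K, Function('O')(-2, 46)) = Mul(Rational(8, 7), -5) = Rational(-40, 7)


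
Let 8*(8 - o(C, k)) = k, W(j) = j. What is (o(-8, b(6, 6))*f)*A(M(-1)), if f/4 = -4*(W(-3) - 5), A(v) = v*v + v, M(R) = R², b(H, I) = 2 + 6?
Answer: 1792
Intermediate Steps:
b(H, I) = 8
o(C, k) = 8 - k/8
A(v) = v + v² (A(v) = v² + v = v + v²)
f = 128 (f = 4*(-4*(-3 - 5)) = 4*(-4*(-8)) = 4*32 = 128)
(o(-8, b(6, 6))*f)*A(M(-1)) = ((8 - ⅛*8)*128)*((-1)²*(1 + (-1)²)) = ((8 - 1)*128)*(1*(1 + 1)) = (7*128)*(1*2) = 896*2 = 1792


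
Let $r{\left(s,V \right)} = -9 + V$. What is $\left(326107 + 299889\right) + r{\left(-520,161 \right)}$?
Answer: $626148$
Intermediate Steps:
$\left(326107 + 299889\right) + r{\left(-520,161 \right)} = \left(326107 + 299889\right) + \left(-9 + 161\right) = 625996 + 152 = 626148$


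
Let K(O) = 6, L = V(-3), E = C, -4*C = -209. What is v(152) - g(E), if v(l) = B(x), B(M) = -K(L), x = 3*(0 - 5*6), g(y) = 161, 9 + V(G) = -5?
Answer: -167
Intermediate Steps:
C = 209/4 (C = -¼*(-209) = 209/4 ≈ 52.250)
V(G) = -14 (V(G) = -9 - 5 = -14)
E = 209/4 ≈ 52.250
L = -14
x = -90 (x = 3*(0 - 30) = 3*(-30) = -90)
B(M) = -6 (B(M) = -1*6 = -6)
v(l) = -6
v(152) - g(E) = -6 - 1*161 = -6 - 161 = -167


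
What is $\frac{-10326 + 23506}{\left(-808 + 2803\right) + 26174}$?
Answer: $\frac{13180}{28169} \approx 0.46789$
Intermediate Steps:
$\frac{-10326 + 23506}{\left(-808 + 2803\right) + 26174} = \frac{13180}{1995 + 26174} = \frac{13180}{28169}$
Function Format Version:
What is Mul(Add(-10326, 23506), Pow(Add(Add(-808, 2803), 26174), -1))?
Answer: Rational(13180, 28169) ≈ 0.46789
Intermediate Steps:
Mul(Add(-10326, 23506), Pow(Add(Add(-808, 2803), 26174), -1)) = Mul(13180, Pow(Add(1995, 26174), -1)) = Mul(13180, Pow(28169, -1)) = Mul(13180, Rational(1, 28169)) = Rational(13180, 28169)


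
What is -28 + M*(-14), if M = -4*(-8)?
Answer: -476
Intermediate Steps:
M = 32
-28 + M*(-14) = -28 + 32*(-14) = -28 - 448 = -476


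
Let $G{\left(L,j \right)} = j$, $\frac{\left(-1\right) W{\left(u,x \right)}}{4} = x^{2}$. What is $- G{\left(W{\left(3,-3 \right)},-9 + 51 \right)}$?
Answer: $-42$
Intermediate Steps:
$W{\left(u,x \right)} = - 4 x^{2}$
$- G{\left(W{\left(3,-3 \right)},-9 + 51 \right)} = - (-9 + 51) = \left(-1\right) 42 = -42$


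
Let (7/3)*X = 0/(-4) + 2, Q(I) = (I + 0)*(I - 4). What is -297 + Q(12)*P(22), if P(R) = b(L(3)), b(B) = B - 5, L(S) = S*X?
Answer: -3711/7 ≈ -530.14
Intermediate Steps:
Q(I) = I*(-4 + I)
X = 6/7 (X = 3*(0/(-4) + 2)/7 = 3*(0*(-¼) + 2)/7 = 3*(0 + 2)/7 = (3/7)*2 = 6/7 ≈ 0.85714)
L(S) = 6*S/7 (L(S) = S*(6/7) = 6*S/7)
b(B) = -5 + B
P(R) = -17/7 (P(R) = -5 + (6/7)*3 = -5 + 18/7 = -17/7)
-297 + Q(12)*P(22) = -297 + (12*(-4 + 12))*(-17/7) = -297 + (12*8)*(-17/7) = -297 + 96*(-17/7) = -297 - 1632/7 = -3711/7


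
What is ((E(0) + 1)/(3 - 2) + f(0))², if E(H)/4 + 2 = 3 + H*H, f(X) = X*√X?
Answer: 25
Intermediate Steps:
f(X) = X^(3/2)
E(H) = 4 + 4*H² (E(H) = -8 + 4*(3 + H*H) = -8 + 4*(3 + H²) = -8 + (12 + 4*H²) = 4 + 4*H²)
((E(0) + 1)/(3 - 2) + f(0))² = (((4 + 4*0²) + 1)/(3 - 2) + 0^(3/2))² = (((4 + 4*0) + 1)/1 + 0)² = (((4 + 0) + 1)*1 + 0)² = ((4 + 1)*1 + 0)² = (5*1 + 0)² = (5 + 0)² = 5² = 25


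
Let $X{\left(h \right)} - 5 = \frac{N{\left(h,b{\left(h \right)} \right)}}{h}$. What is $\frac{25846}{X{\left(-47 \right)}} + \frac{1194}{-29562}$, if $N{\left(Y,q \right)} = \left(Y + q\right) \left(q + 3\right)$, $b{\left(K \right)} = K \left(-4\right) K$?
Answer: $- \frac{229780105}{4112645732} \approx -0.055872$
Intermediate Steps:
$b{\left(K \right)} = - 4 K^{2}$ ($b{\left(K \right)} = - 4 K K = - 4 K^{2}$)
$N{\left(Y,q \right)} = \left(3 + q\right) \left(Y + q\right)$ ($N{\left(Y,q \right)} = \left(Y + q\right) \left(3 + q\right) = \left(3 + q\right) \left(Y + q\right)$)
$X{\left(h \right)} = 5 + \frac{- 12 h^{2} - 4 h^{3} + 3 h + 16 h^{4}}{h}$ ($X{\left(h \right)} = 5 + \frac{\left(- 4 h^{2}\right)^{2} + 3 h + 3 \left(- 4 h^{2}\right) + h \left(- 4 h^{2}\right)}{h} = 5 + \frac{16 h^{4} + 3 h - 12 h^{2} - 4 h^{3}}{h} = 5 + \frac{- 12 h^{2} - 4 h^{3} + 3 h + 16 h^{4}}{h}$)
$\frac{25846}{X{\left(-47 \right)}} + \frac{1194}{-29562} = \frac{25846}{8 - -564 - 4 \left(-47\right)^{2} + 16 \left(-47\right)^{3}} + \frac{1194}{-29562} = \frac{25846}{8 + 564 - 8836 + 16 \left(-103823\right)} + 1194 \left(- \frac{1}{29562}\right) = \frac{25846}{8 + 564 - 8836 - 1661168} - \frac{199}{4927} = \frac{25846}{-1669432} - \frac{199}{4927} = 25846 \left(- \frac{1}{1669432}\right) - \frac{199}{4927} = - \frac{12923}{834716} - \frac{199}{4927} = - \frac{229780105}{4112645732}$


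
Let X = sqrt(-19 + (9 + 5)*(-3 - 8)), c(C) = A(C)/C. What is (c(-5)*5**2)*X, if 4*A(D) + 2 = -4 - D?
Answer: 5*I*sqrt(173)/4 ≈ 16.441*I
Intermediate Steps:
A(D) = -3/2 - D/4 (A(D) = -1/2 + (-4 - D)/4 = -1/2 + (-1 - D/4) = -3/2 - D/4)
c(C) = (-3/2 - C/4)/C
X = I*sqrt(173) (X = sqrt(-19 + 14*(-11)) = sqrt(-19 - 154) = sqrt(-173) = I*sqrt(173) ≈ 13.153*I)
(c(-5)*5**2)*X = (((1/4)*(-6 - 1*(-5))/(-5))*5**2)*(I*sqrt(173)) = (((1/4)*(-1/5)*(-6 + 5))*25)*(I*sqrt(173)) = (((1/4)*(-1/5)*(-1))*25)*(I*sqrt(173)) = ((1/20)*25)*(I*sqrt(173)) = 5*(I*sqrt(173))/4 = 5*I*sqrt(173)/4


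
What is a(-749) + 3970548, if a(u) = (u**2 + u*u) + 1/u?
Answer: 3814319949/749 ≈ 5.0926e+6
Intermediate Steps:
a(u) = 1/u + 2*u**2 (a(u) = (u**2 + u**2) + 1/u = 2*u**2 + 1/u = 1/u + 2*u**2)
a(-749) + 3970548 = (1 + 2*(-749)**3)/(-749) + 3970548 = -(1 + 2*(-420189749))/749 + 3970548 = -(1 - 840379498)/749 + 3970548 = -1/749*(-840379497) + 3970548 = 840379497/749 + 3970548 = 3814319949/749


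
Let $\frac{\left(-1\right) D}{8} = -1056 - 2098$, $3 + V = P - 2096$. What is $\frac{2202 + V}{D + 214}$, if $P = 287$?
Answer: $\frac{65}{4241} \approx 0.015327$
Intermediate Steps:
$V = -1812$ ($V = -3 + \left(287 - 2096\right) = -3 - 1809 = -1812$)
$D = 25232$ ($D = - 8 \left(-1056 - 2098\right) = \left(-8\right) \left(-3154\right) = 25232$)
$\frac{2202 + V}{D + 214} = \frac{2202 - 1812}{25232 + 214} = \frac{390}{25446} = 390 \cdot \frac{1}{25446} = \frac{65}{4241}$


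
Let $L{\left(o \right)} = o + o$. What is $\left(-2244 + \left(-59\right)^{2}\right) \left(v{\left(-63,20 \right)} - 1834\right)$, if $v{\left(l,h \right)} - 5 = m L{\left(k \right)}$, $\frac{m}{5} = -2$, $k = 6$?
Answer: $-2410913$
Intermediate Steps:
$m = -10$ ($m = 5 \left(-2\right) = -10$)
$L{\left(o \right)} = 2 o$
$v{\left(l,h \right)} = -115$ ($v{\left(l,h \right)} = 5 - 10 \cdot 2 \cdot 6 = 5 - 120 = -115$)
$\left(-2244 + \left(-59\right)^{2}\right) \left(v{\left(-63,20 \right)} - 1834\right) = \left(-2244 + \left(-59\right)^{2}\right) \left(-115 - 1834\right) = \left(-2244 + 3481\right) \left(-1949\right) = 1237 \left(-1949\right) = -2410913$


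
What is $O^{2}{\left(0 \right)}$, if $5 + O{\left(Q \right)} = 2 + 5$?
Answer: $4$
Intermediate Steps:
$O{\left(Q \right)} = 2$ ($O{\left(Q \right)} = -5 + \left(2 + 5\right) = -5 + 7 = 2$)
$O^{2}{\left(0 \right)} = 2^{2} = 4$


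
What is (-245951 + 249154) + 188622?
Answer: 191825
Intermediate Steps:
(-245951 + 249154) + 188622 = 3203 + 188622 = 191825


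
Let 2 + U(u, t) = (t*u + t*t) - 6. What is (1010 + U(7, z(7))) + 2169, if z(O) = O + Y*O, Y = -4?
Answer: 3465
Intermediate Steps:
z(O) = -3*O (z(O) = O - 4*O = -3*O)
U(u, t) = -8 + t**2 + t*u (U(u, t) = -2 + ((t*u + t*t) - 6) = -2 + ((t*u + t**2) - 6) = -2 + ((t**2 + t*u) - 6) = -2 + (-6 + t**2 + t*u) = -8 + t**2 + t*u)
(1010 + U(7, z(7))) + 2169 = (1010 + (-8 + (-3*7)**2 - 3*7*7)) + 2169 = (1010 + (-8 + (-21)**2 - 21*7)) + 2169 = (1010 + (-8 + 441 - 147)) + 2169 = (1010 + 286) + 2169 = 1296 + 2169 = 3465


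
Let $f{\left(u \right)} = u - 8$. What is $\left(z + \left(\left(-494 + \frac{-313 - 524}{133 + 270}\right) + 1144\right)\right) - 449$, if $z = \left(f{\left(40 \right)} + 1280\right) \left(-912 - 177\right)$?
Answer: $- \frac{18571398}{13} \approx -1.4286 \cdot 10^{6}$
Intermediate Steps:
$f{\left(u \right)} = -8 + u$ ($f{\left(u \right)} = u - 8 = -8 + u$)
$z = -1428768$ ($z = \left(\left(-8 + 40\right) + 1280\right) \left(-912 - 177\right) = \left(32 + 1280\right) \left(-1089\right) = 1312 \left(-1089\right) = -1428768$)
$\left(z + \left(\left(-494 + \frac{-313 - 524}{133 + 270}\right) + 1144\right)\right) - 449 = \left(-1428768 + \left(\left(-494 + \frac{-313 - 524}{133 + 270}\right) + 1144\right)\right) - 449 = \left(-1428768 + \left(\left(-494 - \frac{837}{403}\right) + 1144\right)\right) - 449 = \left(-1428768 + \left(\left(-494 - \frac{27}{13}\right) + 1144\right)\right) - 449 = \left(-1428768 + \left(- \frac{6449}{13} + 1144\right)\right) - 449 = \left(-1428768 + \frac{8423}{13}\right) - 449 = - \frac{18565561}{13} - 449 = - \frac{18571398}{13}$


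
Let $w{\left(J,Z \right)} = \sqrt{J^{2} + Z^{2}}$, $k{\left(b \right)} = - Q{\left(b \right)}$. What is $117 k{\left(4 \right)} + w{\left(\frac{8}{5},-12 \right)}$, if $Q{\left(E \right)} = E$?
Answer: $-468 + \frac{4 \sqrt{229}}{5} \approx -455.89$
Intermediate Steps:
$k{\left(b \right)} = - b$
$117 k{\left(4 \right)} + w{\left(\frac{8}{5},-12 \right)} = 117 \left(\left(-1\right) 4\right) + \sqrt{\left(\frac{8}{5}\right)^{2} + \left(-12\right)^{2}} = 117 \left(-4\right) + \sqrt{\left(8 \cdot \frac{1}{5}\right)^{2} + 144} = -468 + \sqrt{\left(\frac{8}{5}\right)^{2} + 144} = -468 + \sqrt{\frac{64}{25} + 144} = -468 + \sqrt{\frac{3664}{25}} = -468 + \frac{4 \sqrt{229}}{5}$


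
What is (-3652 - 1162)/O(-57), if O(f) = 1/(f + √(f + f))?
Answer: 274398 - 4814*I*√114 ≈ 2.744e+5 - 51399.0*I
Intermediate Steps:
O(f) = 1/(f + √2*√f) (O(f) = 1/(f + √(2*f)) = 1/(f + √2*√f))
(-3652 - 1162)/O(-57) = (-3652 - 1162)/(1/(-57 + √2*√(-57))) = -(-274398 + 4814*I*√114) = -4814*(-57 + I*√114) = 274398 - 4814*I*√114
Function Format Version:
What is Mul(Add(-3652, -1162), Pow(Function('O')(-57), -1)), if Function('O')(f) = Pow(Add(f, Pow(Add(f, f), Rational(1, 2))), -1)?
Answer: Add(274398, Mul(-4814, I, Pow(114, Rational(1, 2)))) ≈ Add(2.7440e+5, Mul(-51399., I))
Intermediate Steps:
Function('O')(f) = Pow(Add(f, Mul(Pow(2, Rational(1, 2)), Pow(f, Rational(1, 2)))), -1) (Function('O')(f) = Pow(Add(f, Pow(Mul(2, f), Rational(1, 2))), -1) = Pow(Add(f, Mul(Pow(2, Rational(1, 2)), Pow(f, Rational(1, 2)))), -1))
Mul(Add(-3652, -1162), Pow(Function('O')(-57), -1)) = Mul(Add(-3652, -1162), Pow(Pow(Add(-57, Mul(Pow(2, Rational(1, 2)), Pow(-57, Rational(1, 2)))), -1), -1)) = Mul(-4814, Pow(Pow(Add(-57, Mul(Pow(2, Rational(1, 2)), Mul(I, Pow(57, Rational(1, 2))))), -1), -1)) = Mul(-4814, Pow(Pow(Add(-57, Mul(I, Pow(114, Rational(1, 2)))), -1), -1)) = Mul(-4814, Add(-57, Mul(I, Pow(114, Rational(1, 2))))) = Add(274398, Mul(-4814, I, Pow(114, Rational(1, 2))))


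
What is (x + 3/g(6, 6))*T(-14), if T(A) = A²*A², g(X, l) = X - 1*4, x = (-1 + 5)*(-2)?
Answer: -249704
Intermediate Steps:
x = -8 (x = 4*(-2) = -8)
g(X, l) = -4 + X (g(X, l) = X - 4 = -4 + X)
T(A) = A⁴
(x + 3/g(6, 6))*T(-14) = (-8 + 3/(-4 + 6))*(-14)⁴ = (-8 + 3/2)*38416 = -13/2*38416 = -249704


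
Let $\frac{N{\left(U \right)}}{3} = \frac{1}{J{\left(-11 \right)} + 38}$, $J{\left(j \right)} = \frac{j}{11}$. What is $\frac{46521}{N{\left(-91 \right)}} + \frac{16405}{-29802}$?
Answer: $\frac{17099149313}{29802} \approx 5.7376 \cdot 10^{5}$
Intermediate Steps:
$J{\left(j \right)} = \frac{j}{11}$ ($J{\left(j \right)} = j \frac{1}{11} = \frac{j}{11}$)
$N{\left(U \right)} = \frac{3}{37}$ ($N{\left(U \right)} = \frac{3}{\frac{1}{11} \left(-11\right) + 38} = \frac{3}{-1 + 38} = \frac{3}{37}$)
$\frac{46521}{N{\left(-91 \right)}} + \frac{16405}{-29802} = \frac{46521}{\frac{3}{37}} + \frac{16405}{-29802} = 46521 \cdot \frac{37}{3} + 16405 \left(- \frac{1}{29802}\right) = 573759 - \frac{16405}{29802} = \frac{17099149313}{29802}$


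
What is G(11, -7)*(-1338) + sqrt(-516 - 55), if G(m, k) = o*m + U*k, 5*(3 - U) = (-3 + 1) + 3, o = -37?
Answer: 2853954/5 + I*sqrt(571) ≈ 5.7079e+5 + 23.896*I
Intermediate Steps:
U = 14/5 (U = 3 - ((-3 + 1) + 3)/5 = 3 - (-2 + 3)/5 = 3 - 1/5*1 = 3 - 1/5 = 14/5 ≈ 2.8000)
G(m, k) = -37*m + 14*k/5
G(11, -7)*(-1338) + sqrt(-516 - 55) = (-37*11 + (14/5)*(-7))*(-1338) + sqrt(-516 - 55) = (-407 - 98/5)*(-1338) + sqrt(-571) = -2133/5*(-1338) + I*sqrt(571) = 2853954/5 + I*sqrt(571)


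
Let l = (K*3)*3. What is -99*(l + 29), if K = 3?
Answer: -5544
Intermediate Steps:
l = 27 (l = (3*3)*3 = 9*3 = 27)
-99*(l + 29) = -99*(27 + 29) = -99*56 = -5544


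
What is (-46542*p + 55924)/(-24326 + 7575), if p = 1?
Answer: -9382/16751 ≈ -0.56009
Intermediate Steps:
(-46542*p + 55924)/(-24326 + 7575) = (-46542 + 55924)/(-24326 + 7575) = (-46542*1 + 55924)/(-16751) = (-46542 + 55924)*(-1/16751) = 9382*(-1/16751) = -9382/16751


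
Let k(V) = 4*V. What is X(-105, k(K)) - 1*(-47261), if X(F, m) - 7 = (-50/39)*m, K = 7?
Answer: 1842052/39 ≈ 47232.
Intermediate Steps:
X(F, m) = 7 - 50*m/39 (X(F, m) = 7 + (-50/39)*m = 7 + (-50*1/39)*m = 7 - 50*m/39)
X(-105, k(K)) - 1*(-47261) = (7 - 200*7/39) - 1*(-47261) = (7 - 50/39*28) + 47261 = (7 - 1400/39) + 47261 = -1127/39 + 47261 = 1842052/39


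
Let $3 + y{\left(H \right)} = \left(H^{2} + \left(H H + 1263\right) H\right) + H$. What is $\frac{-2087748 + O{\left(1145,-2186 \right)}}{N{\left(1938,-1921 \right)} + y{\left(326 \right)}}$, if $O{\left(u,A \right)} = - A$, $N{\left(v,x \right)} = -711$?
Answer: $- \frac{1042781}{17581801} \approx -0.05931$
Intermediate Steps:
$y{\left(H \right)} = -3 + H + H^{2} + H \left(1263 + H^{2}\right)$ ($y{\left(H \right)} = -3 + \left(\left(H^{2} + \left(H H + 1263\right) H\right) + H\right) = -3 + \left(\left(H^{2} + \left(H^{2} + 1263\right) H\right) + H\right) = -3 + \left(\left(H^{2} + \left(1263 + H^{2}\right) H\right) + H\right) = -3 + \left(\left(H^{2} + H \left(1263 + H^{2}\right)\right) + H\right) = -3 + \left(H + H^{2} + H \left(1263 + H^{2}\right)\right) = -3 + H + H^{2} + H \left(1263 + H^{2}\right)$)
$\frac{-2087748 + O{\left(1145,-2186 \right)}}{N{\left(1938,-1921 \right)} + y{\left(326 \right)}} = \frac{-2087748 - -2186}{-711 + \left(-3 + 326^{2} + 326^{3} + 1264 \cdot 326\right)} = \frac{-2087748 + 2186}{-711 + \left(-3 + 106276 + 34645976 + 412064\right)} = - \frac{2085562}{-711 + 35164313} = - \frac{2085562}{35163602} = \left(-2085562\right) \frac{1}{35163602} = - \frac{1042781}{17581801}$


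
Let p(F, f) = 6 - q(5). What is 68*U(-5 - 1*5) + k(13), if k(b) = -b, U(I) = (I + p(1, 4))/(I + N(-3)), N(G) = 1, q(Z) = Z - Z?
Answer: 155/9 ≈ 17.222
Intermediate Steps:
q(Z) = 0
p(F, f) = 6 (p(F, f) = 6 - 1*0 = 6 + 0 = 6)
U(I) = (6 + I)/(1 + I) (U(I) = (I + 6)/(I + 1) = (6 + I)/(1 + I))
68*U(-5 - 1*5) + k(13) = 68*((6 + (-5 - 1*5))/(1 + (-5 - 1*5))) - 1*13 = 68*((6 + (-5 - 5))/(1 + (-5 - 5))) - 13 = 68*((6 - 10)/(1 - 10)) - 13 = 68*(-4/(-9)) - 13 = 68*(-⅑*(-4)) - 13 = 68*(4/9) - 13 = 272/9 - 13 = 155/9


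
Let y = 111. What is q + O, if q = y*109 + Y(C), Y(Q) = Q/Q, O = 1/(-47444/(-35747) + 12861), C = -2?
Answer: 5563454328847/459789611 ≈ 12100.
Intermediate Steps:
O = 35747/459789611 (O = 1/(-47444*(-1/35747) + 12861) = 1/(47444/35747 + 12861) = 1/(459789611/35747) = 35747/459789611 ≈ 7.7746e-5)
Y(Q) = 1
q = 12100 (q = 111*109 + 1 = 12099 + 1 = 12100)
q + O = 12100 + 35747/459789611 = 5563454328847/459789611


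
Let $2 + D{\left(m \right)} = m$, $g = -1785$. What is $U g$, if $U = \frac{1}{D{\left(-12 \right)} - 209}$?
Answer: $\frac{1785}{223} \approx 8.0045$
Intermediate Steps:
$D{\left(m \right)} = -2 + m$
$U = - \frac{1}{223}$ ($U = \frac{1}{\left(-2 - 12\right) - 209} = \frac{1}{-14 - 209} = \frac{1}{-223} = - \frac{1}{223} \approx -0.0044843$)
$U g = \left(- \frac{1}{223}\right) \left(-1785\right) = \frac{1785}{223}$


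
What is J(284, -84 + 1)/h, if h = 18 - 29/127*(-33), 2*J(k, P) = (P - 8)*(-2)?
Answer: 11557/3243 ≈ 3.5637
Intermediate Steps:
J(k, P) = 8 - P (J(k, P) = ((P - 8)*(-2))/2 = ((-8 + P)*(-2))/2 = (16 - 2*P)/2 = 8 - P)
h = 3243/127 (h = 18 - 29*1/127*(-33) = 18 - 29/127*(-33) = 18 + 957/127 = 3243/127 ≈ 25.535)
J(284, -84 + 1)/h = (8 - (-84 + 1))/(3243/127) = (8 - 1*(-83))*(127/3243) = (8 + 83)*(127/3243) = 91*(127/3243) = 11557/3243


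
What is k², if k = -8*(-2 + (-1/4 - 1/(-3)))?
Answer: 2116/9 ≈ 235.11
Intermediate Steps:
k = 46/3 (k = -8*(-2 + (-1*¼ - 1*(-⅓))) = -8*(-2 + (-¼ + ⅓)) = -8*(-2 + 1/12) = -8*(-23/12) = 46/3 ≈ 15.333)
k² = (46/3)² = 2116/9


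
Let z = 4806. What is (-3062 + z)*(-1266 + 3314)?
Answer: 3571712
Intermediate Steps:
(-3062 + z)*(-1266 + 3314) = (-3062 + 4806)*(-1266 + 3314) = 1744*2048 = 3571712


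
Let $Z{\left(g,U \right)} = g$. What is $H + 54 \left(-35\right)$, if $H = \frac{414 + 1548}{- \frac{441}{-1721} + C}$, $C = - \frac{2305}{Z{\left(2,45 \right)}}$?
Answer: $- \frac{7502536674}{3966023} \approx -1891.7$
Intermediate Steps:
$C = - \frac{2305}{2} \approx -1152.5$
$H = - \frac{6753204}{3966023}$ ($H = \frac{414 + 1548}{- \frac{441}{-1721} - \frac{2305}{2}} = \frac{1962}{\left(-441\right) \left(- \frac{1}{1721}\right) - \frac{2305}{2}} = \frac{1962}{\frac{441}{1721} - \frac{2305}{2}} = \frac{1962}{- \frac{3966023}{3442}} = 1962 \left(- \frac{3442}{3966023}\right) = - \frac{6753204}{3966023} \approx -1.7028$)
$H + 54 \left(-35\right) = - \frac{6753204}{3966023} + 54 \left(-35\right) = - \frac{6753204}{3966023} - 1890 = - \frac{7502536674}{3966023}$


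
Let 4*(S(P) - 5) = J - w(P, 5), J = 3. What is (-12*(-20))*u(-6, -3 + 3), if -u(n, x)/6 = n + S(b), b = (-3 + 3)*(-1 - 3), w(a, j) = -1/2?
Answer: 180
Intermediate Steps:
w(a, j) = -½ (w(a, j) = -1*½ = -½)
b = 0 (b = 0*(-4) = 0)
S(P) = 47/8 (S(P) = 5 + (3 - 1*(-½))/4 = 5 + (3 + ½)/4 = 5 + (¼)*(7/2) = 5 + 7/8 = 47/8)
u(n, x) = -141/4 - 6*n (u(n, x) = -6*(n + 47/8) = -6*(47/8 + n) = -141/4 - 6*n)
(-12*(-20))*u(-6, -3 + 3) = (-12*(-20))*(-141/4 - 6*(-6)) = 240*(-141/4 + 36) = 240*(¾) = 180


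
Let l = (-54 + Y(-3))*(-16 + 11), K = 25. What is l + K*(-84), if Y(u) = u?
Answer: -1815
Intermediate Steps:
l = 285 (l = (-54 - 3)*(-16 + 11) = -57*(-5) = 285)
l + K*(-84) = 285 + 25*(-84) = 285 - 2100 = -1815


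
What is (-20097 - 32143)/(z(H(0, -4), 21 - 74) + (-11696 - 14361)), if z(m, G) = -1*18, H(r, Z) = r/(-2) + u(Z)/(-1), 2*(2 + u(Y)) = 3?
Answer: 10448/5215 ≈ 2.0035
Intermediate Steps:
u(Y) = -½ (u(Y) = -2 + (½)*3 = -2 + 3/2 = -½)
H(r, Z) = ½ - r/2 (H(r, Z) = r/(-2) - ½/(-1) = r*(-½) - ½*(-1) = -r/2 + ½ = ½ - r/2)
z(m, G) = -18
(-20097 - 32143)/(z(H(0, -4), 21 - 74) + (-11696 - 14361)) = (-20097 - 32143)/(-18 + (-11696 - 14361)) = -52240/(-18 - 26057) = -52240/(-26075) = -52240*(-1/26075) = 10448/5215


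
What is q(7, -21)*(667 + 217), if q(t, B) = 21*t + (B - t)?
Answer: 105196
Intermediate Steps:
q(t, B) = B + 20*t
q(7, -21)*(667 + 217) = (-21 + 20*7)*(667 + 217) = (-21 + 140)*884 = 119*884 = 105196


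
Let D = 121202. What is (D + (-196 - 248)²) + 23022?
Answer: 341360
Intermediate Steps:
(D + (-196 - 248)²) + 23022 = (121202 + (-196 - 248)²) + 23022 = (121202 + (-444)²) + 23022 = (121202 + 197136) + 23022 = 318338 + 23022 = 341360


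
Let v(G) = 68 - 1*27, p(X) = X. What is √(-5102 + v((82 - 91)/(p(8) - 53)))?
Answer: I*√5061 ≈ 71.141*I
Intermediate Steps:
v(G) = 41 (v(G) = 68 - 27 = 41)
√(-5102 + v((82 - 91)/(p(8) - 53))) = √(-5102 + 41) = √(-5061) = I*√5061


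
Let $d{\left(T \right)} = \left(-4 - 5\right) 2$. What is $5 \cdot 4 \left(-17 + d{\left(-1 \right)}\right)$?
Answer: $-700$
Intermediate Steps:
$d{\left(T \right)} = -18$ ($d{\left(T \right)} = \left(-9\right) 2 = -18$)
$5 \cdot 4 \left(-17 + d{\left(-1 \right)}\right) = 5 \cdot 4 \left(-17 - 18\right) = 20 \left(-35\right) = -700$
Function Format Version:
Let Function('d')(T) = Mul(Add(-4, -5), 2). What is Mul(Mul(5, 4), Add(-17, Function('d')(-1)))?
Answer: -700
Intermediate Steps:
Function('d')(T) = -18 (Function('d')(T) = Mul(-9, 2) = -18)
Mul(Mul(5, 4), Add(-17, Function('d')(-1))) = Mul(Mul(5, 4), Add(-17, -18)) = Mul(20, -35) = -700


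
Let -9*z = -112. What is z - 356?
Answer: -3092/9 ≈ -343.56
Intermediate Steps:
z = 112/9 (z = -⅑*(-112) = 112/9 ≈ 12.444)
z - 356 = 112/9 - 356 = -3092/9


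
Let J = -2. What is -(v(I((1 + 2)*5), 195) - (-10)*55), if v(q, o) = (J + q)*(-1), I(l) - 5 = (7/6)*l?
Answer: -1059/2 ≈ -529.50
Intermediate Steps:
I(l) = 5 + 7*l/6 (I(l) = 5 + (7/6)*l = 5 + (7*(⅙))*l = 5 + 7*l/6)
v(q, o) = 2 - q (v(q, o) = (-2 + q)*(-1) = 2 - q)
-(v(I((1 + 2)*5), 195) - (-10)*55) = -((2 - (5 + 7*((1 + 2)*5)/6)) - (-10)*55) = -((2 - (5 + 7*(3*5)/6)) - 1*(-550)) = -((2 - (5 + (7/6)*15)) + 550) = -((2 - (5 + 35/2)) + 550) = -((2 - 1*45/2) + 550) = -((2 - 45/2) + 550) = -(-41/2 + 550) = -1*1059/2 = -1059/2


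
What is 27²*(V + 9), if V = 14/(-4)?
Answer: 8019/2 ≈ 4009.5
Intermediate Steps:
V = -7/2 (V = 14*(-¼) = -7/2 ≈ -3.5000)
27²*(V + 9) = 27²*(-7/2 + 9) = 729*(11/2) = 8019/2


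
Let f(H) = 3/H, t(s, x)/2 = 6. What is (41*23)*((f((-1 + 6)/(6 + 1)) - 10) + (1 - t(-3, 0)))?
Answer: -79212/5 ≈ -15842.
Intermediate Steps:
t(s, x) = 12 (t(s, x) = 2*6 = 12)
(41*23)*((f((-1 + 6)/(6 + 1)) - 10) + (1 - t(-3, 0))) = (41*23)*((3/(((-1 + 6)/(6 + 1))) - 10) + (1 - 1*12)) = 943*((3/((5/7)) - 10) + (1 - 12)) = 943*((3/((5*(⅐))) - 10) - 11) = 943*((3/(5/7) - 10) - 11) = 943*((3*(7/5) - 10) - 11) = 943*((21/5 - 10) - 11) = 943*(-29/5 - 11) = 943*(-84/5) = -79212/5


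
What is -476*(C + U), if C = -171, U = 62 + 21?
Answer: 41888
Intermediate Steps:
U = 83
-476*(C + U) = -476*(-171 + 83) = -476*(-88) = 41888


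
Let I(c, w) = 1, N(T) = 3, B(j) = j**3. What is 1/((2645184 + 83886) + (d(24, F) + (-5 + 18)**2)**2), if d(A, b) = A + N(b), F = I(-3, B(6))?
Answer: 1/2767486 ≈ 3.6134e-7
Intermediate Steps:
F = 1
d(A, b) = 3 + A (d(A, b) = A + 3 = 3 + A)
1/((2645184 + 83886) + (d(24, F) + (-5 + 18)**2)**2) = 1/((2645184 + 83886) + ((3 + 24) + (-5 + 18)**2)**2) = 1/(2729070 + (27 + 13**2)**2) = 1/(2729070 + (27 + 169)**2) = 1/(2729070 + 196**2) = 1/(2729070 + 38416) = 1/2767486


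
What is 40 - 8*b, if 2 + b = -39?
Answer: 368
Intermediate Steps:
b = -41 (b = -2 - 39 = -41)
40 - 8*b = 40 - 8*(-41) = 40 + 328 = 368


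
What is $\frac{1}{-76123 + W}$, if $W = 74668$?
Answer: $- \frac{1}{1455} \approx -0.00068729$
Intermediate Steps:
$\frac{1}{-76123 + W} = \frac{1}{-76123 + 74668} = \frac{1}{-1455} = - \frac{1}{1455}$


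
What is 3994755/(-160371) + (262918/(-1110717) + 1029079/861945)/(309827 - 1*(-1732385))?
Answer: -289274515029414310320391/11613038627573960873940 ≈ -24.909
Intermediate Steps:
3994755/(-160371) + (262918/(-1110717) + 1029079/861945)/(309827 - 1*(-1732385)) = 3994755*(-1/160371) + (262918*(-1/1110717) + 1029079*(1/861945))/(309827 + 1732385) = -1331585/53457 + (-262918/1110717 + 1029079/861945)/2042212 = -1331585/53457 + (305464894711/319125654855)*(1/2042212) = -1331585/53457 + 305464894711/651722241852739260 = -289274515029414310320391/11613038627573960873940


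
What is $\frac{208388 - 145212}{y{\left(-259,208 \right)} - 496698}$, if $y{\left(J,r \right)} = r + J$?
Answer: $- \frac{63176}{496749} \approx -0.12718$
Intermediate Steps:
$y{\left(J,r \right)} = J + r$
$\frac{208388 - 145212}{y{\left(-259,208 \right)} - 496698} = \frac{208388 - 145212}{\left(-259 + 208\right) - 496698} = \frac{63176}{-51 - 496698} = \frac{63176}{-496749} = 63176 \left(- \frac{1}{496749}\right) = - \frac{63176}{496749}$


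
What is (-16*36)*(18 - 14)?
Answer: -2304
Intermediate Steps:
(-16*36)*(18 - 14) = -576*4 = -2304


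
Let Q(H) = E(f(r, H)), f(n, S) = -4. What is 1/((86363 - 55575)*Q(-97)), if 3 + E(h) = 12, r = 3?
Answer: 1/277092 ≈ 3.6089e-6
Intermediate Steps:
E(h) = 9 (E(h) = -3 + 12 = 9)
Q(H) = 9
1/((86363 - 55575)*Q(-97)) = 1/((86363 - 55575)*9) = (1/9)/30788 = (1/30788)*(1/9) = 1/277092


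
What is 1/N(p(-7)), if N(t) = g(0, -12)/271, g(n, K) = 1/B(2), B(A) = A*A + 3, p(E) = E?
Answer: 1897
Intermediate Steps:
B(A) = 3 + A² (B(A) = A² + 3 = 3 + A²)
g(n, K) = ⅐ (g(n, K) = 1/(3 + 2²) = 1/(3 + 4) = 1/7 = ⅐)
N(t) = 1/1897 (N(t) = (⅐)/271 = (⅐)*(1/271) = 1/1897)
1/N(p(-7)) = 1/(1/1897) = 1897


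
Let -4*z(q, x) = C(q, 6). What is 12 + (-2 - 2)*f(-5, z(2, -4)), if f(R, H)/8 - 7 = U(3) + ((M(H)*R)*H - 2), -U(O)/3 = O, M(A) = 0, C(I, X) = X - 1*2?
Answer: 140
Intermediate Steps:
C(I, X) = -2 + X (C(I, X) = X - 2 = -2 + X)
U(O) = -3*O
z(q, x) = -1 (z(q, x) = -(-2 + 6)/4 = -1/4*4 = -1)
f(R, H) = -32 (f(R, H) = 56 + 8*(-3*3 + ((0*R)*H - 2)) = 56 + 8*(-9 + (0*H - 2)) = 56 + 8*(-9 + (0 - 2)) = 56 + 8*(-9 - 2) = 56 + 8*(-11) = 56 - 88 = -32)
12 + (-2 - 2)*f(-5, z(2, -4)) = 12 + (-2 - 2)*(-32) = 12 - 4*(-32) = 12 + 128 = 140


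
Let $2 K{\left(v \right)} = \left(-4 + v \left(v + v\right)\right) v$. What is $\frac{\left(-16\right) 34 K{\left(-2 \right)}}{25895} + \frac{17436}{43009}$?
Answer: $\frac{545092804}{1113718055} \approx 0.48944$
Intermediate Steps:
$K{\left(v \right)} = \frac{v \left(-4 + 2 v^{2}\right)}{2}$ ($K{\left(v \right)} = \frac{\left(-4 + v \left(v + v\right)\right) v}{2} = \frac{\left(-4 + v 2 v\right) v}{2} = \frac{\left(-4 + 2 v^{2}\right) v}{2} = \frac{v \left(-4 + 2 v^{2}\right)}{2}$)
$\frac{\left(-16\right) 34 K{\left(-2 \right)}}{25895} + \frac{17436}{43009} = \frac{\left(-16\right) 34 \left(- 2 \left(-2 + \left(-2\right)^{2}\right)\right)}{25895} + \frac{17436}{43009} = - 544 \left(- 2 \left(-2 + 4\right)\right) \frac{1}{25895} + 17436 \cdot \frac{1}{43009} = - 544 \left(\left(-2\right) 2\right) \frac{1}{25895} + \frac{17436}{43009} = \left(-544\right) \left(-4\right) \frac{1}{25895} + \frac{17436}{43009} = 2176 \cdot \frac{1}{25895} + \frac{17436}{43009} = \frac{2176}{25895} + \frac{17436}{43009} = \frac{545092804}{1113718055}$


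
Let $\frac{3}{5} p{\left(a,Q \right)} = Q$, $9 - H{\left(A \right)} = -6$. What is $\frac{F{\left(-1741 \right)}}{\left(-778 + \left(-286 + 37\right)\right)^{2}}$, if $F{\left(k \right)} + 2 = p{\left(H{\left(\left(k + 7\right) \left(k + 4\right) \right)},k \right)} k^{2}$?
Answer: $- \frac{26385560111}{3164187} \approx -8338.8$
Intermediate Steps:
$H{\left(A \right)} = 15$ ($H{\left(A \right)} = 9 - -6 = 9 + 6 = 15$)
$p{\left(a,Q \right)} = \frac{5 Q}{3}$
$F{\left(k \right)} = -2 + \frac{5 k^{3}}{3}$ ($F{\left(k \right)} = -2 + \frac{5 k}{3} k^{2} = -2 + \frac{5 k^{3}}{3}$)
$\frac{F{\left(-1741 \right)}}{\left(-778 + \left(-286 + 37\right)\right)^{2}} = \frac{-2 + \frac{5 \left(-1741\right)^{3}}{3}}{\left(-778 + \left(-286 + 37\right)\right)^{2}} = \frac{-2 + \frac{5}{3} \left(-5277112021\right)}{\left(-778 - 249\right)^{2}} = \frac{-2 - \frac{26385560105}{3}}{\left(-1027\right)^{2}} = - \frac{26385560111}{3 \cdot 1054729} = \left(- \frac{26385560111}{3}\right) \frac{1}{1054729} = - \frac{26385560111}{3164187}$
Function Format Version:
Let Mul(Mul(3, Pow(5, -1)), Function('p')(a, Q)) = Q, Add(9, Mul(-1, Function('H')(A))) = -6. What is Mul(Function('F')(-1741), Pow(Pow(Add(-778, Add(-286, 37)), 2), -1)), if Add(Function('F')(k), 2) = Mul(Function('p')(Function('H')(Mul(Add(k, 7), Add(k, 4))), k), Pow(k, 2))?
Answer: Rational(-26385560111, 3164187) ≈ -8338.8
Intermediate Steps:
Function('H')(A) = 15 (Function('H')(A) = Add(9, Mul(-1, -6)) = Add(9, 6) = 15)
Function('p')(a, Q) = Mul(Rational(5, 3), Q)
Function('F')(k) = Add(-2, Mul(Rational(5, 3), Pow(k, 3))) (Function('F')(k) = Add(-2, Mul(Mul(Rational(5, 3), k), Pow(k, 2))) = Add(-2, Mul(Rational(5, 3), Pow(k, 3))))
Mul(Function('F')(-1741), Pow(Pow(Add(-778, Add(-286, 37)), 2), -1)) = Mul(Add(-2, Mul(Rational(5, 3), Pow(-1741, 3))), Pow(Pow(Add(-778, Add(-286, 37)), 2), -1)) = Mul(Add(-2, Mul(Rational(5, 3), -5277112021)), Pow(Pow(Add(-778, -249), 2), -1)) = Mul(Add(-2, Rational(-26385560105, 3)), Pow(Pow(-1027, 2), -1)) = Mul(Rational(-26385560111, 3), Pow(1054729, -1)) = Mul(Rational(-26385560111, 3), Rational(1, 1054729)) = Rational(-26385560111, 3164187)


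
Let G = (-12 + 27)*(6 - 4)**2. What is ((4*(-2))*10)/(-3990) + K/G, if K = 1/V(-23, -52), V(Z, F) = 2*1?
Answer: 151/5320 ≈ 0.028383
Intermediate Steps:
V(Z, F) = 2
G = 60 (G = 15*2**2 = 15*4 = 60)
K = 1/2 ≈ 0.50000
((4*(-2))*10)/(-3990) + K/G = ((4*(-2))*10)/(-3990) + (1/2)/60 = -8*10*(-1/3990) + (1/2)*(1/60) = -80*(-1/3990) + 1/120 = 8/399 + 1/120 = 151/5320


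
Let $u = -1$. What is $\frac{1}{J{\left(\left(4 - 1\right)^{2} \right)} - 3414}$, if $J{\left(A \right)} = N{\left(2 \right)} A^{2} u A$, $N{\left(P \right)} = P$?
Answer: $- \frac{1}{4872} \approx -0.00020525$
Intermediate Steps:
$J{\left(A \right)} = - 2 A^{3}$ ($J{\left(A \right)} = 2 A^{2} \left(-1\right) A = - 2 A^{2} A = - 2 A^{3}$)
$\frac{1}{J{\left(\left(4 - 1\right)^{2} \right)} - 3414} = \frac{1}{- 2 \left(\left(4 - 1\right)^{2}\right)^{3} - 3414} = \frac{1}{- 2 \left(3^{2}\right)^{3} - 3414} = \frac{1}{- 2 \cdot 9^{3} - 3414} = \frac{1}{\left(-2\right) 729 - 3414} = \frac{1}{-1458 - 3414} = \frac{1}{-4872} = - \frac{1}{4872}$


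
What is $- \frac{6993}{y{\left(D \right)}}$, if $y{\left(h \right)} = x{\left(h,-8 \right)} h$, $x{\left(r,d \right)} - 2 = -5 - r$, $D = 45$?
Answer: $\frac{259}{80} \approx 3.2375$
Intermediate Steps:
$x{\left(r,d \right)} = -3 - r$ ($x{\left(r,d \right)} = 2 - \left(5 + r\right) = -3 - r$)
$y{\left(h \right)} = h \left(-3 - h\right)$ ($y{\left(h \right)} = \left(-3 - h\right) h = h \left(-3 - h\right)$)
$- \frac{6993}{y{\left(D \right)}} = - \frac{6993}{\left(-1\right) 45 \left(3 + 45\right)} = - \frac{6993}{\left(-1\right) 45 \cdot 48} = - \frac{6993}{-2160} = \left(-6993\right) \left(- \frac{1}{2160}\right) = \frac{259}{80}$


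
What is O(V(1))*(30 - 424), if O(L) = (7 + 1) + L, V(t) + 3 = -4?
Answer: -394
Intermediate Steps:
V(t) = -7 (V(t) = -3 - 4 = -7)
O(L) = 8 + L
O(V(1))*(30 - 424) = (8 - 7)*(30 - 424) = 1*(-394) = -394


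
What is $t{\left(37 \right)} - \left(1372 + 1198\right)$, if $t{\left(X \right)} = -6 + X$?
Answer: $-2539$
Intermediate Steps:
$t{\left(37 \right)} - \left(1372 + 1198\right) = \left(-6 + 37\right) - \left(1372 + 1198\right) = 31 - 2570 = -2539$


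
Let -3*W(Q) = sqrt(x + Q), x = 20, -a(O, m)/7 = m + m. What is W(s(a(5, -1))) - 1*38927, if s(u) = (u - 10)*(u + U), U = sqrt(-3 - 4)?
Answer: -38927 - 2*sqrt(19 + I*sqrt(7))/3 ≈ -38930.0 - 0.20184*I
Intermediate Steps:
U = I*sqrt(7) (U = sqrt(-7) = I*sqrt(7) ≈ 2.6458*I)
a(O, m) = -14*m (a(O, m) = -7*(m + m) = -14*m)
s(u) = (-10 + u)*(u + I*sqrt(7)) (s(u) = (u - 10)*(u + I*sqrt(7)) = (-10 + u)*(u + I*sqrt(7)))
W(Q) = -sqrt(20 + Q)/3
W(s(a(5, -1))) - 1*38927 = -sqrt(20 + ((-14*(-1))**2 - (-140)*(-1) - 10*I*sqrt(7) + I*(-14*(-1))*sqrt(7)))/3 - 1*38927 = -sqrt(20 + (14**2 - 10*14 - 10*I*sqrt(7) + I*14*sqrt(7)))/3 - 38927 = -sqrt(20 + (196 - 140 - 10*I*sqrt(7) + 14*I*sqrt(7)))/3 - 38927 = -sqrt(20 + (56 + 4*I*sqrt(7)))/3 - 38927 = -sqrt(76 + 4*I*sqrt(7))/3 - 38927 = -38927 - sqrt(76 + 4*I*sqrt(7))/3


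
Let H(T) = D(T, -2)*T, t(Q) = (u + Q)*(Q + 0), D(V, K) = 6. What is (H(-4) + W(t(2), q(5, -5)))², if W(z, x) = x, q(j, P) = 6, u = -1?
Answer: 324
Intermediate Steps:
t(Q) = Q*(-1 + Q) (t(Q) = (-1 + Q)*(Q + 0) = (-1 + Q)*Q = Q*(-1 + Q))
H(T) = 6*T
(H(-4) + W(t(2), q(5, -5)))² = (6*(-4) + 6)² = (-24 + 6)² = (-18)² = 324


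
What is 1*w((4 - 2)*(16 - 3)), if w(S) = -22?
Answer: -22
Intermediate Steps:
1*w((4 - 2)*(16 - 3)) = 1*(-22) = -22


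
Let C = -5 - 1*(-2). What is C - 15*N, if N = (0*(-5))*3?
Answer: -3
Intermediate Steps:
N = 0 (N = 0*3 = 0)
C = -3 (C = -5 + 2 = -3)
C - 15*N = -3 - 15*0 = -3 + 0 = -3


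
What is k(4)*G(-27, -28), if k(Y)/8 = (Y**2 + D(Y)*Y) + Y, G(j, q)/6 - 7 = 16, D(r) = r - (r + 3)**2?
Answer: -176640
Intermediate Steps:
D(r) = r - (3 + r)**2
G(j, q) = 138 (G(j, q) = 42 + 6*16 = 42 + 96 = 138)
k(Y) = 8*Y + 8*Y**2 + 8*Y*(Y - (3 + Y)**2) (k(Y) = 8*((Y**2 + (Y - (3 + Y)**2)*Y) + Y) = 8*((Y**2 + Y*(Y - (3 + Y)**2)) + Y) = 8*(Y + Y**2 + Y*(Y - (3 + Y)**2)) = 8*Y + 8*Y**2 + 8*Y*(Y - (3 + Y)**2))
k(4)*G(-27, -28) = (8*4*(1 - (3 + 4)**2 + 2*4))*138 = (8*4*(1 - 1*7**2 + 8))*138 = (8*4*(1 - 1*49 + 8))*138 = (8*4*(1 - 49 + 8))*138 = (8*4*(-40))*138 = -1280*138 = -176640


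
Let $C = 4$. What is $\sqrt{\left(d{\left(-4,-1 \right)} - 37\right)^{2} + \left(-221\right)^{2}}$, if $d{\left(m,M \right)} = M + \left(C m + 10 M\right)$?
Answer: $\sqrt{52937} \approx 230.08$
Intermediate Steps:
$d{\left(m,M \right)} = 4 m + 11 M$ ($d{\left(m,M \right)} = M + \left(4 m + 10 M\right) = 4 m + 11 M$)
$\sqrt{\left(d{\left(-4,-1 \right)} - 37\right)^{2} + \left(-221\right)^{2}} = \sqrt{\left(\left(4 \left(-4\right) + 11 \left(-1\right)\right) - 37\right)^{2} + \left(-221\right)^{2}} = \sqrt{\left(\left(-16 - 11\right) - 37\right)^{2} + 48841} = \sqrt{\left(-27 - 37\right)^{2} + 48841} = \sqrt{\left(-64\right)^{2} + 48841} = \sqrt{4096 + 48841} = \sqrt{52937}$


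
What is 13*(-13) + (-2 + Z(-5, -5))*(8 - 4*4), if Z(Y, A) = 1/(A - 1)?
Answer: -455/3 ≈ -151.67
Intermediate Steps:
Z(Y, A) = 1/(-1 + A)
13*(-13) + (-2 + Z(-5, -5))*(8 - 4*4) = 13*(-13) + (-2 + 1/(-1 - 5))*(8 - 4*4) = -169 + (-2 + 1/(-6))*(8 - 16) = -169 + (-2 - 1/6)*(-8) = -169 - 13/6*(-8) = -169 + 52/3 = -455/3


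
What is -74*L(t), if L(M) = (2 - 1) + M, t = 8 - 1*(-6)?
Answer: -1110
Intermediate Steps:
t = 14 (t = 8 + 6 = 14)
L(M) = 1 + M
-74*L(t) = -74*(1 + 14) = -74*15 = -1110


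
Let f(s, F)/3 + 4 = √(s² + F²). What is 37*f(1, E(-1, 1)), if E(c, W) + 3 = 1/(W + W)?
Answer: -444 + 111*√29/2 ≈ -145.12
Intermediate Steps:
E(c, W) = -3 + 1/(2*W) (E(c, W) = -3 + 1/(W + W) = -3 + 1/(2*W))
f(s, F) = -12 + 3*√(F² + s²) (f(s, F) = -12 + 3*√(s² + F²) = -12 + 3*√(F² + s²))
37*f(1, E(-1, 1)) = 37*(-12 + 3*√((-3 + (½)/1)² + 1²)) = 37*(-12 + 3*√((-3 + (½)*1)² + 1)) = 37*(-12 + 3*√((-3 + ½)² + 1)) = 37*(-12 + 3*√((-5/2)² + 1)) = 37*(-12 + 3*√(25/4 + 1)) = 37*(-12 + 3*√(29/4)) = 37*(-12 + 3*(√29/2)) = 37*(-12 + 3*√29/2) = -444 + 111*√29/2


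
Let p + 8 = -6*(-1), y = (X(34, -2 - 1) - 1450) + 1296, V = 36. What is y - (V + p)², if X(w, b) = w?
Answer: -1276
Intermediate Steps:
y = -120 (y = (34 - 1450) + 1296 = -1416 + 1296 = -120)
p = -2 (p = -8 - 6*(-1) = -8 + 6 = -2)
y - (V + p)² = -120 - (36 - 2)² = -120 - 1*34² = -120 - 1*1156 = -120 - 1156 = -1276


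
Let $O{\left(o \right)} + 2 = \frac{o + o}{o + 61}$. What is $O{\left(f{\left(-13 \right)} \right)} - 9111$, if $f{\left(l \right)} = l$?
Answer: $- \frac{218725}{24} \approx -9113.5$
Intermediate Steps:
$O{\left(o \right)} = -2 + \frac{2 o}{61 + o}$ ($O{\left(o \right)} = -2 + \frac{o + o}{o + 61} = -2 + \frac{2 o}{61 + o}$)
$O{\left(f{\left(-13 \right)} \right)} - 9111 = - \frac{122}{61 - 13} - 9111 = - \frac{122}{48} - 9111 = \left(-122\right) \frac{1}{48} - 9111 = - \frac{61}{24} - 9111 = - \frac{218725}{24}$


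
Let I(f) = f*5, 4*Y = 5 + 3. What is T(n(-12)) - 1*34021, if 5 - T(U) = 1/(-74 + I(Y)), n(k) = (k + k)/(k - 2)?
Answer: -2177023/64 ≈ -34016.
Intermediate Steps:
Y = 2 (Y = (5 + 3)/4 = (¼)*8 = 2)
I(f) = 5*f
n(k) = 2*k/(-2 + k) (n(k) = (2*k)/(-2 + k) = 2*k/(-2 + k))
T(U) = 321/64 (T(U) = 5 - 1/(-74 + 5*2) = 5 - 1/(-74 + 10) = 5 - 1/(-64) = 5 - 1*(-1/64) = 5 + 1/64 = 321/64)
T(n(-12)) - 1*34021 = 321/64 - 1*34021 = 321/64 - 34021 = -2177023/64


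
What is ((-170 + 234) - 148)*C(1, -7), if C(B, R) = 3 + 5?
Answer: -672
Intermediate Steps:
C(B, R) = 8
((-170 + 234) - 148)*C(1, -7) = ((-170 + 234) - 148)*8 = (64 - 148)*8 = -84*8 = -672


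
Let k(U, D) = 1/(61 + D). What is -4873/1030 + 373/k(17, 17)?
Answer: 29961947/1030 ≈ 29089.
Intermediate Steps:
-4873/1030 + 373/k(17, 17) = -4873/1030 + 373/(1/(61 + 17)) = -4873*1/1030 + 373/(1/78) = -4873/1030 + 373/(1/78) = -4873/1030 + 373*78 = -4873/1030 + 29094 = 29961947/1030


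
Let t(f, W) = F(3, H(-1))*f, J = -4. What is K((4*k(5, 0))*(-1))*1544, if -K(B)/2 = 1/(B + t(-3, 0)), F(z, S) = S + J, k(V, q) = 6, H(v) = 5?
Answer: 3088/27 ≈ 114.37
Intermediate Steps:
F(z, S) = -4 + S (F(z, S) = S - 4 = -4 + S)
t(f, W) = f (t(f, W) = (-4 + 5)*f = 1*f = f)
K(B) = -2/(-3 + B) (K(B) = -2/(B - 3) = -2/(-3 + B))
K((4*k(5, 0))*(-1))*1544 = -2/(-3 + (4*6)*(-1))*1544 = -2/(-3 + 24*(-1))*1544 = -2/(-3 - 24)*1544 = -2/(-27)*1544 = -2*(-1/27)*1544 = (2/27)*1544 = 3088/27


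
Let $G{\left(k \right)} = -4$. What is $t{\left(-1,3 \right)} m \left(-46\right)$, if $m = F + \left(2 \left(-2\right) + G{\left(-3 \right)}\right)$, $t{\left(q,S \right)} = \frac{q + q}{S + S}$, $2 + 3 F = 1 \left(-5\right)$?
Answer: $- \frac{1426}{9} \approx -158.44$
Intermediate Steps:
$F = - \frac{7}{3}$ ($F = - \frac{2}{3} + \frac{1 \left(-5\right)}{3} = - \frac{2}{3} + \frac{1}{3} \left(-5\right) = - \frac{2}{3} - \frac{5}{3} = - \frac{7}{3} \approx -2.3333$)
$t{\left(q,S \right)} = \frac{q}{S}$ ($t{\left(q,S \right)} = \frac{2 q}{2 S} = 2 q \frac{1}{2 S} = \frac{q}{S}$)
$m = - \frac{31}{3}$ ($m = - \frac{7}{3} + \left(2 \left(-2\right) - 4\right) = - \frac{7}{3} - 8 = - \frac{31}{3} \approx -10.333$)
$t{\left(-1,3 \right)} m \left(-46\right) = - \frac{1}{3} \left(- \frac{31}{3}\right) \left(-46\right) = \left(-1\right) \frac{1}{3} \left(- \frac{31}{3}\right) \left(-46\right) = \left(- \frac{1}{3}\right) \left(- \frac{31}{3}\right) \left(-46\right) = \frac{31}{9} \left(-46\right) = - \frac{1426}{9}$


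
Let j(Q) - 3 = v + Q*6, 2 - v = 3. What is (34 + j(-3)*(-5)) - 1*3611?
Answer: -3497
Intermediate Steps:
v = -1 (v = 2 - 1*3 = 2 - 3 = -1)
j(Q) = 2 + 6*Q (j(Q) = 3 + (-1 + Q*6) = 3 + (-1 + 6*Q) = 2 + 6*Q)
(34 + j(-3)*(-5)) - 1*3611 = (34 + (2 + 6*(-3))*(-5)) - 1*3611 = (34 + (2 - 18)*(-5)) - 3611 = (34 - 16*(-5)) - 3611 = (34 + 80) - 3611 = 114 - 3611 = -3497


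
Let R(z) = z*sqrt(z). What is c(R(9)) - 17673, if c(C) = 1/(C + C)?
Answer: -954341/54 ≈ -17673.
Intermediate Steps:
R(z) = z**(3/2)
c(C) = 1/(2*C)
c(R(9)) - 17673 = 1/(2*(9**(3/2))) - 17673 = (1/2)/27 - 17673 = (1/2)*(1/27) - 17673 = 1/54 - 17673 = -954341/54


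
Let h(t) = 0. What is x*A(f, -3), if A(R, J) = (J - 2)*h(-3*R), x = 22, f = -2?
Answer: 0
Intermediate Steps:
A(R, J) = 0 (A(R, J) = (J - 2)*0 = (-2 + J)*0 = 0)
x*A(f, -3) = 22*0 = 0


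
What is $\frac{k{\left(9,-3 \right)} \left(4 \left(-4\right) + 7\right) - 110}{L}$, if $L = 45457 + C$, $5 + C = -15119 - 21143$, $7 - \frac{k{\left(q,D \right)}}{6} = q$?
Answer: $- \frac{1}{4595} \approx -0.00021763$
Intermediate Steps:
$k{\left(q,D \right)} = 42 - 6 q$
$C = -36267$ ($C = -5 - 36262 = -36267$)
$L = 9190$ ($L = 45457 - 36267 = 9190$)
$\frac{k{\left(9,-3 \right)} \left(4 \left(-4\right) + 7\right) - 110}{L} = \frac{\left(42 - 54\right) \left(4 \left(-4\right) + 7\right) - 110}{9190} = \left(\left(42 - 54\right) \left(-16 + 7\right) - 110\right) \frac{1}{9190} = \left(\left(-12\right) \left(-9\right) - 110\right) \frac{1}{9190} = \left(108 - 110\right) \frac{1}{9190} = \left(-2\right) \frac{1}{9190} = - \frac{1}{4595}$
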